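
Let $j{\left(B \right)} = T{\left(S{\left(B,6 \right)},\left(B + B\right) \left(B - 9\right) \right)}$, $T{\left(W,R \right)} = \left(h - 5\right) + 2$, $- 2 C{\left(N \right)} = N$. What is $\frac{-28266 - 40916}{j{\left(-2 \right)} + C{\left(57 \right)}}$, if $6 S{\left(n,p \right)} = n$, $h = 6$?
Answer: $\frac{138364}{51} \approx 2713.0$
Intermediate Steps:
$S{\left(n,p \right)} = \frac{n}{6}$
$C{\left(N \right)} = - \frac{N}{2}$
$T{\left(W,R \right)} = 3$ ($T{\left(W,R \right)} = \left(6 - 5\right) + 2 = 1 + 2 = 3$)
$j{\left(B \right)} = 3$
$\frac{-28266 - 40916}{j{\left(-2 \right)} + C{\left(57 \right)}} = \frac{-28266 - 40916}{3 - \frac{57}{2}} = - \frac{69182}{3 - \frac{57}{2}} = - \frac{69182}{- \frac{51}{2}} = \left(-69182\right) \left(- \frac{2}{51}\right) = \frac{138364}{51}$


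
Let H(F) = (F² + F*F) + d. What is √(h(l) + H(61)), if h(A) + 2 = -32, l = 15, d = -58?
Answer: 35*√6 ≈ 85.732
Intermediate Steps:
h(A) = -34 (h(A) = -2 - 32 = -34)
H(F) = -58 + 2*F² (H(F) = (F² + F*F) - 58 = (F² + F²) - 58 = 2*F² - 58 = -58 + 2*F²)
√(h(l) + H(61)) = √(-34 + (-58 + 2*61²)) = √(-34 + (-58 + 2*3721)) = √(-34 + (-58 + 7442)) = √(-34 + 7384) = √7350 = 35*√6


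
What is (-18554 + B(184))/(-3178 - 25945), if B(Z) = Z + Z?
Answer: 18186/29123 ≈ 0.62445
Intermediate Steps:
B(Z) = 2*Z
(-18554 + B(184))/(-3178 - 25945) = (-18554 + 2*184)/(-3178 - 25945) = (-18554 + 368)/(-29123) = -18186*(-1/29123) = 18186/29123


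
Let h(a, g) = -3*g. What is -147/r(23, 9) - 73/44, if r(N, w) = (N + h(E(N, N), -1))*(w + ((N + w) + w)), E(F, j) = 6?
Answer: -12671/7150 ≈ -1.7722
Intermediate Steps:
r(N, w) = (3 + N)*(N + 3*w) (r(N, w) = (N - 3*(-1))*(w + ((N + w) + w)) = (N + 3)*(w + (N + 2*w)) = (3 + N)*(N + 3*w))
-147/r(23, 9) - 73/44 = -147/(23² + 3*23 + 9*9 + 3*23*9) - 73/44 = -147/(529 + 69 + 81 + 621) - 73*1/44 = -147/1300 - 73/44 = -12671/7150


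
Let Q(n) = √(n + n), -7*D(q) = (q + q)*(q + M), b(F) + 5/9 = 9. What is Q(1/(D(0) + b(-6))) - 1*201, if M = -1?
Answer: -201 + 3*√38/38 ≈ -200.51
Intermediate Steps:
b(F) = 76/9 (b(F) = -5/9 + 9 = 76/9)
D(q) = -2*q*(-1 + q)/7 (D(q) = -(q + q)*(q - 1)/7 = -2*q*(-1 + q)/7)
Q(n) = √2*√n (Q(n) = √(2*n) = √2*√n)
Q(1/(D(0) + b(-6))) - 1*201 = √2*√(1/((2/7)*0*(1 - 1*0) + 76/9)) - 1*201 = √2*√(1/((2/7)*0*(1 + 0) + 76/9)) - 201 = √2*√(1/((2/7)*0*1 + 76/9)) - 201 = √2*√(1/(0 + 76/9)) - 201 = √2*√(1/(76/9)) - 201 = √2*√(9/76) - 201 = √2*(3*√19/38) - 201 = 3*√38/38 - 201 = -201 + 3*√38/38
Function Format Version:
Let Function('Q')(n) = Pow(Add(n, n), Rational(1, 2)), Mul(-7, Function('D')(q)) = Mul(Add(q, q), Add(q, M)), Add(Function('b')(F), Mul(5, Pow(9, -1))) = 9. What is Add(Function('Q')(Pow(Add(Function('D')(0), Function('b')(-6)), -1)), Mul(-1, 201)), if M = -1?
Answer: Add(-201, Mul(Rational(3, 38), Pow(38, Rational(1, 2)))) ≈ -200.51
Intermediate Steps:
Function('b')(F) = Rational(76, 9) (Function('b')(F) = Add(Rational(-5, 9), 9) = Rational(76, 9))
Function('D')(q) = Mul(Rational(-2, 7), q, Add(-1, q)) (Function('D')(q) = Mul(Rational(-1, 7), Mul(Add(q, q), Add(q, -1))) = Mul(Rational(-1, 7), Mul(Mul(2, q), Add(-1, q))) = Mul(Rational(-1, 7), Mul(2, q, Add(-1, q))) = Mul(Rational(-2, 7), q, Add(-1, q)))
Function('Q')(n) = Mul(Pow(2, Rational(1, 2)), Pow(n, Rational(1, 2))) (Function('Q')(n) = Pow(Mul(2, n), Rational(1, 2)) = Mul(Pow(2, Rational(1, 2)), Pow(n, Rational(1, 2))))
Add(Function('Q')(Pow(Add(Function('D')(0), Function('b')(-6)), -1)), Mul(-1, 201)) = Add(Mul(Pow(2, Rational(1, 2)), Pow(Pow(Add(Mul(Rational(2, 7), 0, Add(1, Mul(-1, 0))), Rational(76, 9)), -1), Rational(1, 2))), Mul(-1, 201)) = Add(Mul(Pow(2, Rational(1, 2)), Pow(Pow(Add(Mul(Rational(2, 7), 0, Add(1, 0)), Rational(76, 9)), -1), Rational(1, 2))), -201) = Add(Mul(Pow(2, Rational(1, 2)), Pow(Pow(Add(Mul(Rational(2, 7), 0, 1), Rational(76, 9)), -1), Rational(1, 2))), -201) = Add(Mul(Pow(2, Rational(1, 2)), Pow(Pow(Add(0, Rational(76, 9)), -1), Rational(1, 2))), -201) = Add(Mul(Pow(2, Rational(1, 2)), Pow(Pow(Rational(76, 9), -1), Rational(1, 2))), -201) = Add(Mul(Pow(2, Rational(1, 2)), Pow(Rational(9, 76), Rational(1, 2))), -201) = Add(Mul(Pow(2, Rational(1, 2)), Mul(Rational(3, 38), Pow(19, Rational(1, 2)))), -201) = Add(Mul(Rational(3, 38), Pow(38, Rational(1, 2))), -201) = Add(-201, Mul(Rational(3, 38), Pow(38, Rational(1, 2))))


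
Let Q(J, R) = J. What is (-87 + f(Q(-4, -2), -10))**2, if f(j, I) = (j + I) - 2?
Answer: 10609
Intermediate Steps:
f(j, I) = -2 + I + j (f(j, I) = (I + j) - 2 = -2 + I + j)
(-87 + f(Q(-4, -2), -10))**2 = (-87 + (-2 - 10 - 4))**2 = (-87 - 16)**2 = (-103)**2 = 10609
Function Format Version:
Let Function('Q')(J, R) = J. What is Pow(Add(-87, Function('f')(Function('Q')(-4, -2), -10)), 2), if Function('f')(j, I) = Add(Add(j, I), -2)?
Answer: 10609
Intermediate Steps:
Function('f')(j, I) = Add(-2, I, j) (Function('f')(j, I) = Add(Add(I, j), -2) = Add(-2, I, j))
Pow(Add(-87, Function('f')(Function('Q')(-4, -2), -10)), 2) = Pow(Add(-87, Add(-2, -10, -4)), 2) = Pow(Add(-87, -16), 2) = Pow(-103, 2) = 10609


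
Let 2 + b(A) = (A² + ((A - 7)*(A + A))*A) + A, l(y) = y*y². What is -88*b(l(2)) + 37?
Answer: -17387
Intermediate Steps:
l(y) = y³
b(A) = -2 + A + A² + 2*A²*(-7 + A) (b(A) = -2 + ((A² + ((A - 7)*(A + A))*A) + A) = -2 + ((A² + ((-7 + A)*(2*A))*A) + A) = -2 + ((A² + (2*A*(-7 + A))*A) + A) = -2 + ((A² + 2*A²*(-7 + A)) + A) = -2 + (A + A² + 2*A²*(-7 + A)) = -2 + A + A² + 2*A²*(-7 + A))
-88*b(l(2)) + 37 = -88*(-2 + 2³ - 13*(2³)² + 2*(2³)³) + 37 = -88*(-2 + 8 - 13*8² + 2*8³) + 37 = -88*(-2 + 8 - 13*64 + 2*512) + 37 = -88*(-2 + 8 - 832 + 1024) + 37 = -88*198 + 37 = -17424 + 37 = -17387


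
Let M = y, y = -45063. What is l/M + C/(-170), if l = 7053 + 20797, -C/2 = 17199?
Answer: 772671287/3830355 ≈ 201.72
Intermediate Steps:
M = -45063
C = -34398 (C = -2*17199 = -34398)
l = 27850
l/M + C/(-170) = 27850/(-45063) - 34398/(-170) = 27850*(-1/45063) - 34398*(-1/170) = -27850/45063 + 17199/85 = 772671287/3830355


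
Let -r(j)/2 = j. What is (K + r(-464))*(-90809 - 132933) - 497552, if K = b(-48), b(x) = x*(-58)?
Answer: -831027856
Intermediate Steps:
b(x) = -58*x
K = 2784 (K = -58*(-48) = 2784)
r(j) = -2*j
(K + r(-464))*(-90809 - 132933) - 497552 = (2784 - 2*(-464))*(-90809 - 132933) - 497552 = (2784 + 928)*(-223742) - 497552 = 3712*(-223742) - 497552 = -830530304 - 497552 = -831027856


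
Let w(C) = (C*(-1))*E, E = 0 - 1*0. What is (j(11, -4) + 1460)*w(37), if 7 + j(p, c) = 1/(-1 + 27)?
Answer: 0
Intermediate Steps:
E = 0 (E = 0 + 0 = 0)
j(p, c) = -181/26 (j(p, c) = -7 + 1/(-1 + 27) = -7 + 1/26 = -181/26)
w(C) = 0 (w(C) = (C*(-1))*0 = -C*0 = 0)
(j(11, -4) + 1460)*w(37) = (-181/26 + 1460)*0 = (37779/26)*0 = 0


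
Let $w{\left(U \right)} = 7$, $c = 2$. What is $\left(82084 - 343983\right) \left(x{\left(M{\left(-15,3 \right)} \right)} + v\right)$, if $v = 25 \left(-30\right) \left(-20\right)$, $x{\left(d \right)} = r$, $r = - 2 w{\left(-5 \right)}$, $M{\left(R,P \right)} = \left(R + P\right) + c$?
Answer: $-3924818414$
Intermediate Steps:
$M{\left(R,P \right)} = 2 + P + R$ ($M{\left(R,P \right)} = \left(R + P\right) + 2 = \left(P + R\right) + 2 = 2 + P + R$)
$r = -14$ ($r = \left(-2\right) 7 = -14$)
$x{\left(d \right)} = -14$
$v = 15000$ ($v = \left(-750\right) \left(-20\right) = 15000$)
$\left(82084 - 343983\right) \left(x{\left(M{\left(-15,3 \right)} \right)} + v\right) = \left(82084 - 343983\right) \left(-14 + 15000\right) = \left(-261899\right) 14986 = -3924818414$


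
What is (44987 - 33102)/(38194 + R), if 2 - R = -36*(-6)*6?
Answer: 2377/7380 ≈ 0.32209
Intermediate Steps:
R = -1294 (R = 2 - (-36*(-6))*6 = 2 - 216*6 = 2 - 1*1296 = 2 - 1296 = -1294)
(44987 - 33102)/(38194 + R) = (44987 - 33102)/(38194 - 1294) = 11885/36900 = 11885*(1/36900) = 2377/7380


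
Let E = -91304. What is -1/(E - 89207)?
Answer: 1/180511 ≈ 5.5398e-6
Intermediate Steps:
-1/(E - 89207) = -1/(-91304 - 89207) = -1/(-180511) = -1*(-1/180511) = 1/180511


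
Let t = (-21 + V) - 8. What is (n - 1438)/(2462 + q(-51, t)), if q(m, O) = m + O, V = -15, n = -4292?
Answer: -1910/789 ≈ -2.4208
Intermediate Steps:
t = -44 (t = (-21 - 15) - 8 = -36 - 8 = -44)
q(m, O) = O + m
(n - 1438)/(2462 + q(-51, t)) = (-4292 - 1438)/(2462 + (-44 - 51)) = -5730/(2462 - 95) = -5730/2367 = -5730*1/2367 = -1910/789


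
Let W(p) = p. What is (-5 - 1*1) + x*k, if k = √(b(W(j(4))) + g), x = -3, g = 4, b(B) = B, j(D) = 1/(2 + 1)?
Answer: -6 - √39 ≈ -12.245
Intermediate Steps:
j(D) = ⅓ (j(D) = 1/3 = ⅓)
k = √39/3 (k = √(⅓ + 4) = √(13/3) = √39/3 ≈ 2.0817)
(-5 - 1*1) + x*k = (-5 - 1*1) - √39 = (-5 - 1) - √39 = -6 - √39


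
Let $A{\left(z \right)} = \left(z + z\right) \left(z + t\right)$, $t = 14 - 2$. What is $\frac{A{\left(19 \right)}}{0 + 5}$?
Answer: $\frac{1178}{5} \approx 235.6$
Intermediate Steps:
$t = 12$
$A{\left(z \right)} = 2 z \left(12 + z\right)$ ($A{\left(z \right)} = \left(z + z\right) \left(z + 12\right) = 2 z \left(12 + z\right)$)
$\frac{A{\left(19 \right)}}{0 + 5} = \frac{2 \cdot 19 \left(12 + 19\right)}{0 + 5} = \frac{2 \cdot 19 \cdot 31}{5} = \frac{1}{5} \cdot 1178 = \frac{1178}{5}$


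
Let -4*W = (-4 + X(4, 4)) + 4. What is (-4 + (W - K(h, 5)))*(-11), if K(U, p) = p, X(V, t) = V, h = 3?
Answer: 110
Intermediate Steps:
W = -1 (W = -((-4 + 4) + 4)/4 = -(0 + 4)/4 = -1/4*4 = -1)
(-4 + (W - K(h, 5)))*(-11) = (-4 + (-1 - 1*5))*(-11) = (-4 + (-1 - 5))*(-11) = (-4 - 6)*(-11) = -10*(-11) = 110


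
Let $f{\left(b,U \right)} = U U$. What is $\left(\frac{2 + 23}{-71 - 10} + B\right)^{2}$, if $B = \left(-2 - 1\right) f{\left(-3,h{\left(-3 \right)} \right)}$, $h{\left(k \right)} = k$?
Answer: $\frac{4892944}{6561} \approx 745.76$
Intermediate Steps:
$f{\left(b,U \right)} = U^{2}$
$B = -27$ ($B = \left(-2 - 1\right) \left(-3\right)^{2} = \left(-2 - 1\right) 9 = \left(-3\right) 9 = -27$)
$\left(\frac{2 + 23}{-71 - 10} + B\right)^{2} = \left(\frac{2 + 23}{-71 - 10} - 27\right)^{2} = \left(\frac{25}{-81} - 27\right)^{2} = \left(25 \left(- \frac{1}{81}\right) - 27\right)^{2} = \left(- \frac{25}{81} - 27\right)^{2} = \left(- \frac{2212}{81}\right)^{2} = \frac{4892944}{6561}$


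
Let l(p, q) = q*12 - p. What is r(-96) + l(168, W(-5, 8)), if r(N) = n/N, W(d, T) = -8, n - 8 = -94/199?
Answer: -2522477/9552 ≈ -264.08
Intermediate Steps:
n = 1498/199 (n = 8 - 94/199 = 1498/199 ≈ 7.5276)
r(N) = 1498/(199*N)
l(p, q) = -p + 12*q (l(p, q) = 12*q - p = -p + 12*q)
r(-96) + l(168, W(-5, 8)) = (1498/199)/(-96) + (-1*168 + 12*(-8)) = (1498/199)*(-1/96) + (-168 - 96) = -749/9552 - 264 = -2522477/9552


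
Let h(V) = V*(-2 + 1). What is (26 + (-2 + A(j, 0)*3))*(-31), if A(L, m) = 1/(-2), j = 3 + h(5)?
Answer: -1395/2 ≈ -697.50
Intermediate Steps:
h(V) = -V (h(V) = V*(-1) = -V)
j = -2 (j = 3 - 1*5 = 3 - 5 = -2)
A(L, m) = -½
(26 + (-2 + A(j, 0)*3))*(-31) = (26 + (-2 - ½*3))*(-31) = (26 + (-2 - 3/2))*(-31) = (26 - 7/2)*(-31) = (45/2)*(-31) = -1395/2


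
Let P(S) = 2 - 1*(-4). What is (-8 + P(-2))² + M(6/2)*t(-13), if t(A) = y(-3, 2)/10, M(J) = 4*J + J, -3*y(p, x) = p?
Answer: 11/2 ≈ 5.5000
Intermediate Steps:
P(S) = 6 (P(S) = 2 + 4 = 6)
y(p, x) = -p/3
M(J) = 5*J
t(A) = ⅒ (t(A) = -⅓*(-3)/10 = 1*(⅒) = ⅒)
(-8 + P(-2))² + M(6/2)*t(-13) = (-8 + 6)² + (5*(6/2))*(⅒) = (-2)² + (5*(6*(½)))*(⅒) = 4 + (5*3)*(⅒) = 4 + 15*(⅒) = 4 + 3/2 = 11/2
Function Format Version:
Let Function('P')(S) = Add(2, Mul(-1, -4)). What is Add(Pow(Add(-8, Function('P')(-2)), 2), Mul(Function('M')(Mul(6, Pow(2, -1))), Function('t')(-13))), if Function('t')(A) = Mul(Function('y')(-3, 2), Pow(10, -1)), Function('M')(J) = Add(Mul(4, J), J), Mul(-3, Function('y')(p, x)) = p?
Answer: Rational(11, 2) ≈ 5.5000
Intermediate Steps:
Function('P')(S) = 6 (Function('P')(S) = Add(2, 4) = 6)
Function('y')(p, x) = Mul(Rational(-1, 3), p)
Function('M')(J) = Mul(5, J)
Function('t')(A) = Rational(1, 10) (Function('t')(A) = Mul(Mul(Rational(-1, 3), -3), Pow(10, -1)) = Mul(1, Rational(1, 10)) = Rational(1, 10))
Add(Pow(Add(-8, Function('P')(-2)), 2), Mul(Function('M')(Mul(6, Pow(2, -1))), Function('t')(-13))) = Add(Pow(Add(-8, 6), 2), Mul(Mul(5, Mul(6, Pow(2, -1))), Rational(1, 10))) = Add(Pow(-2, 2), Mul(Mul(5, Mul(6, Rational(1, 2))), Rational(1, 10))) = Add(4, Mul(Mul(5, 3), Rational(1, 10))) = Add(4, Mul(15, Rational(1, 10))) = Add(4, Rational(3, 2)) = Rational(11, 2)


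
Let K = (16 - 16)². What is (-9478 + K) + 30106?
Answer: 20628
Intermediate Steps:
K = 0 (K = 0² = 0)
(-9478 + K) + 30106 = (-9478 + 0) + 30106 = -9478 + 30106 = 20628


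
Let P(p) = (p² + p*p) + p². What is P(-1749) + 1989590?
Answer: 11166593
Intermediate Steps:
P(p) = 3*p² (P(p) = (p² + p²) + p² = 2*p² + p² = 3*p²)
P(-1749) + 1989590 = 3*(-1749)² + 1989590 = 3*3059001 + 1989590 = 9177003 + 1989590 = 11166593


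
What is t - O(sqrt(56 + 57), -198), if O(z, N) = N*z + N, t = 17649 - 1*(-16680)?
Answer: 34527 + 198*sqrt(113) ≈ 36632.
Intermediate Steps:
t = 34329 (t = 17649 + 16680 = 34329)
O(z, N) = N + N*z
t - O(sqrt(56 + 57), -198) = 34329 - (-198)*(1 + sqrt(56 + 57)) = 34329 - (-198)*(1 + sqrt(113)) = 34329 - (-198 - 198*sqrt(113)) = 34329 + (198 + 198*sqrt(113)) = 34527 + 198*sqrt(113)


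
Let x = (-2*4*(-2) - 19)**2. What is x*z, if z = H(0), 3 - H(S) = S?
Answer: 27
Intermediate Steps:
H(S) = 3 - S
z = 3 (z = 3 - 1*0 = 3 + 0 = 3)
x = 9 (x = (-8*(-2) - 19)**2 = (16 - 19)**2 = (-3)**2 = 9)
x*z = 9*3 = 27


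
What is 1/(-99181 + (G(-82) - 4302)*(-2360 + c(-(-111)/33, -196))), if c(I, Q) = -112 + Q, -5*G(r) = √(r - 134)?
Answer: 284463875/3236789384737009 - 80040*I*√6/3236789384737009 ≈ 8.7885e-8 - 6.0571e-11*I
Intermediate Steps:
G(r) = -√(-134 + r)/5 (G(r) = -√(r - 134)/5 = -√(-134 + r)/5)
1/(-99181 + (G(-82) - 4302)*(-2360 + c(-(-111)/33, -196))) = 1/(-99181 + (-√(-134 - 82)/5 - 4302)*(-2360 + (-112 - 196))) = 1/(-99181 + (-6*I*√6/5 - 4302)*(-2360 - 308)) = 1/(-99181 + (-6*I*√6/5 - 4302)*(-2668)) = 1/(-99181 + (-4302 - 6*I*√6/5)*(-2668)) = 1/(-99181 + (11477736 + 16008*I*√6/5)) = 1/(11378555 + 16008*I*√6/5)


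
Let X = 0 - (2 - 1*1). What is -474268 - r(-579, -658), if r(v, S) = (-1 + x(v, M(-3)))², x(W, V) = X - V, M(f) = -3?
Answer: -474269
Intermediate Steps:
X = -1 (X = 0 - (2 - 1) = 0 - 1*1 = 0 - 1 = -1)
x(W, V) = -1 - V
r(v, S) = 1 (r(v, S) = (-1 + (-1 - 1*(-3)))² = (-1 + (-1 + 3))² = (-1 + 2)² = 1² = 1)
-474268 - r(-579, -658) = -474268 - 1*1 = -474268 - 1 = -474269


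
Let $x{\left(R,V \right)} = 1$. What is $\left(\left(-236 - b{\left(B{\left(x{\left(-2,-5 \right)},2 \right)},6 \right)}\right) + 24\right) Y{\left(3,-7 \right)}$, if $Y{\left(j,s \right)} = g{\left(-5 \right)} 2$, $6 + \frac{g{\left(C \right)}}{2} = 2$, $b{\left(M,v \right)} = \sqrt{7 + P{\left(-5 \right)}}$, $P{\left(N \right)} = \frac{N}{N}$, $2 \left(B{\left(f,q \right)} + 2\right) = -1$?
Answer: $3392 + 32 \sqrt{2} \approx 3437.3$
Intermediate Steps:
$B{\left(f,q \right)} = - \frac{5}{2}$ ($B{\left(f,q \right)} = -2 + \frac{1}{2} \left(-1\right) = -2 - \frac{1}{2} = - \frac{5}{2}$)
$P{\left(N \right)} = 1$
$b{\left(M,v \right)} = 2 \sqrt{2}$ ($b{\left(M,v \right)} = \sqrt{7 + 1} = \sqrt{8} = 2 \sqrt{2}$)
$g{\left(C \right)} = -8$ ($g{\left(C \right)} = -12 + 2 \cdot 2 = -12 + 4 = -8$)
$Y{\left(j,s \right)} = -16$ ($Y{\left(j,s \right)} = \left(-8\right) 2 = -16$)
$\left(\left(-236 - b{\left(B{\left(x{\left(-2,-5 \right)},2 \right)},6 \right)}\right) + 24\right) Y{\left(3,-7 \right)} = \left(\left(-236 - 2 \sqrt{2}\right) + 24\right) \left(-16\right) = \left(-212 - 2 \sqrt{2}\right) \left(-16\right) = 3392 + 32 \sqrt{2}$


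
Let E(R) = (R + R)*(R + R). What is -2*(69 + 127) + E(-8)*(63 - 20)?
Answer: 10616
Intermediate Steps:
E(R) = 4*R² (E(R) = (2*R)*(2*R) = 4*R²)
-2*(69 + 127) + E(-8)*(63 - 20) = -2*(69 + 127) + (4*(-8)²)*(63 - 20) = -2*196 + (4*64)*43 = -1*392 + 256*43 = -392 + 11008 = 10616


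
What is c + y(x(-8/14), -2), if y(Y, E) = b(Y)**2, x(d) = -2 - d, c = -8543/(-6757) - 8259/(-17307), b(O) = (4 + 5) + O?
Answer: 112824445409/1910075517 ≈ 59.068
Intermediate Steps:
b(O) = 9 + O
c = 67886588/38981133 (c = -8543*(-1/6757) - 8259*(-1/17307) = 8543/6757 + 2753/5769 = 67886588/38981133 ≈ 1.7415)
y(Y, E) = (9 + Y)**2
c + y(x(-8/14), -2) = 67886588/38981133 + (9 + (-2 - (-8)/14))**2 = 67886588/38981133 + (9 + (-2 - 1*(-4/7)))**2 = 67886588/38981133 + (9 + (-2 + 4/7))**2 = 67886588/38981133 + (9 - 10/7)**2 = 67886588/38981133 + (53/7)**2 = 67886588/38981133 + 2809/49 = 112824445409/1910075517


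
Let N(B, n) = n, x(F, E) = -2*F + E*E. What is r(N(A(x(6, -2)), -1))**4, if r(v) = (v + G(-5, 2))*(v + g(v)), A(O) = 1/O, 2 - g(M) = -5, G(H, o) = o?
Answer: 1296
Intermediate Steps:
x(F, E) = E**2 - 2*F (x(F, E) = -2*F + E**2 = E**2 - 2*F)
g(M) = 7 (g(M) = 2 - 1*(-5) = 2 + 5 = 7)
r(v) = (2 + v)*(7 + v) (r(v) = (v + 2)*(v + 7) = (2 + v)*(7 + v))
r(N(A(x(6, -2)), -1))**4 = (14 + (-1)**2 + 9*(-1))**4 = (14 + 1 - 9)**4 = 6**4 = 1296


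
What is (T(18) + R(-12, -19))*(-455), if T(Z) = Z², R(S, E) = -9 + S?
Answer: -137865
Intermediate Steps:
(T(18) + R(-12, -19))*(-455) = (18² + (-9 - 12))*(-455) = (324 - 21)*(-455) = 303*(-455) = -137865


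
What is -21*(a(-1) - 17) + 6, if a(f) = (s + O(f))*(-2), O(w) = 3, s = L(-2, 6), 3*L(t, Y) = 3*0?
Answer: 489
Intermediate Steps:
L(t, Y) = 0 (L(t, Y) = (3*0)/3 = (⅓)*0 = 0)
s = 0
a(f) = -6 (a(f) = (0 + 3)*(-2) = 3*(-2) = -6)
-21*(a(-1) - 17) + 6 = -21*(-6 - 17) + 6 = -21*(-23) + 6 = 483 + 6 = 489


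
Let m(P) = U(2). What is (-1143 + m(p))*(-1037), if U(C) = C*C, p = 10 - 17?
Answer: 1181143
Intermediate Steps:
p = -7
U(C) = C**2
m(P) = 4 (m(P) = 2**2 = 4)
(-1143 + m(p))*(-1037) = (-1143 + 4)*(-1037) = -1139*(-1037) = 1181143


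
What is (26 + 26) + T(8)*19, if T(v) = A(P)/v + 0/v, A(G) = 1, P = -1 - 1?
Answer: 435/8 ≈ 54.375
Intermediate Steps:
P = -2
T(v) = 1/v (T(v) = 1/v + 0/v = 1/v + 0 = 1/v)
(26 + 26) + T(8)*19 = (26 + 26) + 19/8 = 52 + (⅛)*19 = 52 + 19/8 = 435/8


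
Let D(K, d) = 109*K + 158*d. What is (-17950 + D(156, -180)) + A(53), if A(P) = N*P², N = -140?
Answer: -422646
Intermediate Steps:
A(P) = -140*P²
(-17950 + D(156, -180)) + A(53) = (-17950 + (109*156 + 158*(-180))) - 140*53² = (-17950 + (17004 - 28440)) - 140*2809 = (-17950 - 11436) - 393260 = -29386 - 393260 = -422646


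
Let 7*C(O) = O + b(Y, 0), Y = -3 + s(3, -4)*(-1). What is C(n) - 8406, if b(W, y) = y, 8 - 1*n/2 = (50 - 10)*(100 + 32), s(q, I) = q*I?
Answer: -69386/7 ≈ -9912.3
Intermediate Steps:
s(q, I) = I*q
n = -10544 (n = 16 - 2*(50 - 10)*(100 + 32) = 16 - 80*132 = 16 - 2*5280 = 16 - 10560 = -10544)
Y = 9 (Y = -3 - 4*3*(-1) = -3 - 12*(-1) = -3 + 12 = 9)
C(O) = O/7 (C(O) = (O + 0)/7 = O/7)
C(n) - 8406 = (⅐)*(-10544) - 8406 = -10544/7 - 8406 = -69386/7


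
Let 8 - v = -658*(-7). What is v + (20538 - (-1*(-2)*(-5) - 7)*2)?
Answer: 15974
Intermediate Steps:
v = -4598 (v = 8 - (-658)*(-7) = 8 - 1*4606 = 8 - 4606 = -4598)
v + (20538 - (-1*(-2)*(-5) - 7)*2) = -4598 + (20538 - (-1*(-2)*(-5) - 7)*2) = -4598 + (20538 - (2*(-5) - 7)*2) = -4598 + (20538 - (-10 - 7)*2) = -4598 + (20538 - (-17)*2) = -4598 + (20538 - 1*(-34)) = -4598 + (20538 + 34) = -4598 + 20572 = 15974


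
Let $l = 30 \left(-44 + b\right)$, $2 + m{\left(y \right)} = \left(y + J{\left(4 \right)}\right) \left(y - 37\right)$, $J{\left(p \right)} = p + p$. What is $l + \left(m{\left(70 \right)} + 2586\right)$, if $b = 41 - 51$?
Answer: $3538$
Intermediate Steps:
$J{\left(p \right)} = 2 p$
$b = -10$ ($b = 41 - 51 = -10$)
$m{\left(y \right)} = -2 + \left(-37 + y\right) \left(8 + y\right)$ ($m{\left(y \right)} = -2 + \left(y + 2 \cdot 4\right) \left(y - 37\right) = -2 + \left(y + 8\right) \left(-37 + y\right) = -2 + \left(8 + y\right) \left(-37 + y\right) = -2 + \left(-37 + y\right) \left(8 + y\right)$)
$l = -1620$ ($l = 30 \left(-44 - 10\right) = 30 \left(-54\right) = -1620$)
$l + \left(m{\left(70 \right)} + 2586\right) = -1620 + \left(\left(-298 + 70^{2} - 2030\right) + 2586\right) = -1620 + \left(\left(-298 + 4900 - 2030\right) + 2586\right) = -1620 + \left(2572 + 2586\right) = -1620 + 5158 = 3538$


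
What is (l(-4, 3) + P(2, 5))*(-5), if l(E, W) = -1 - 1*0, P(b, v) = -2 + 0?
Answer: 15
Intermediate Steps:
P(b, v) = -2
l(E, W) = -1 (l(E, W) = -1 + 0 = -1)
(l(-4, 3) + P(2, 5))*(-5) = (-1 - 2)*(-5) = -3*(-5) = 15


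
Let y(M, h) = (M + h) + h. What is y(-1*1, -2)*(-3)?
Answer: 15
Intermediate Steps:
y(M, h) = M + 2*h
y(-1*1, -2)*(-3) = (-1*1 + 2*(-2))*(-3) = (-1 - 4)*(-3) = -5*(-3) = 15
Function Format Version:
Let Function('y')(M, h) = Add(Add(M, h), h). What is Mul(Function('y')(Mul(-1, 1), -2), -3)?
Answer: 15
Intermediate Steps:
Function('y')(M, h) = Add(M, Mul(2, h))
Mul(Function('y')(Mul(-1, 1), -2), -3) = Mul(Add(Mul(-1, 1), Mul(2, -2)), -3) = Mul(Add(-1, -4), -3) = Mul(-5, -3) = 15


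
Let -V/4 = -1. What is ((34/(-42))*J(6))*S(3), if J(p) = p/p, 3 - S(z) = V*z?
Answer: 51/7 ≈ 7.2857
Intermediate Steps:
V = 4 (V = -4*(-1) = 4)
S(z) = 3 - 4*z
J(p) = 1
((34/(-42))*J(6))*S(3) = ((34/(-42))*1)*(3 - 4*3) = ((34*(-1/42))*1)*(3 - 12) = -17/21*1*(-9) = -17/21*(-9) = 51/7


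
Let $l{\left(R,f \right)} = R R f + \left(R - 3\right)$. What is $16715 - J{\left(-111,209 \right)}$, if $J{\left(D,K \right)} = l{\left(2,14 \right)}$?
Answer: $16660$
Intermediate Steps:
$l{\left(R,f \right)} = -3 + R + f R^{2}$ ($l{\left(R,f \right)} = R^{2} f + \left(-3 + R\right) = f R^{2} + \left(-3 + R\right) = -3 + R + f R^{2}$)
$J{\left(D,K \right)} = 55$ ($J{\left(D,K \right)} = -3 + 2 + 14 \cdot 2^{2} = -3 + 2 + 14 \cdot 4 = -3 + 2 + 56 = 55$)
$16715 - J{\left(-111,209 \right)} = 16715 - 55 = 16660$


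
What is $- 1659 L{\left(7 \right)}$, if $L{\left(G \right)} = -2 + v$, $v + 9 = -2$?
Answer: $21567$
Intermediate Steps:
$v = -11$ ($v = -9 - 2 = -11$)
$L{\left(G \right)} = -13$ ($L{\left(G \right)} = -2 - 11 = -13$)
$- 1659 L{\left(7 \right)} = \left(-1659\right) \left(-13\right) = 21567$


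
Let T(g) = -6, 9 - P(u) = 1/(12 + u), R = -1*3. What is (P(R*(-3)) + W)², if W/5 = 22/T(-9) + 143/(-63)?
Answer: 1705636/3969 ≈ 429.74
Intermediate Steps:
R = -3
P(u) = 9 - 1/(12 + u)
W = -1870/63 (W = 5*(22/(-6) + 143/(-63)) = 5*(22*(-⅙) + 143*(-1/63)) = 5*(-11/3 - 143/63) = 5*(-374/63) = -1870/63 ≈ -29.683)
(P(R*(-3)) + W)² = ((107 + 9*(-3*(-3)))/(12 - 3*(-3)) - 1870/63)² = ((107 + 9*9)/(12 + 9) - 1870/63)² = ((107 + 81)/21 - 1870/63)² = ((1/21)*188 - 1870/63)² = (188/21 - 1870/63)² = (-1306/63)² = 1705636/3969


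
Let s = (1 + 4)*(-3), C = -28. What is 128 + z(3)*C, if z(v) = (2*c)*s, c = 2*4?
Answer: 6848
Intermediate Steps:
c = 8
s = -15 (s = 5*(-3) = -15)
z(v) = -240 (z(v) = (2*8)*(-15) = 16*(-15) = -240)
128 + z(3)*C = 128 - 240*(-28) = 128 + 6720 = 6848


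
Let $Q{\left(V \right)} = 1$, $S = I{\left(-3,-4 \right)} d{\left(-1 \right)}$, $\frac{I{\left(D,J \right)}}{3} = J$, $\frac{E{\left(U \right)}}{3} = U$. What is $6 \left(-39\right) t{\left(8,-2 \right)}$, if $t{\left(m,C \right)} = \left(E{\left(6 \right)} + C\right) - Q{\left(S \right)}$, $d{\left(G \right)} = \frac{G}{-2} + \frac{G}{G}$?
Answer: $-3510$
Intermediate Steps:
$E{\left(U \right)} = 3 U$
$d{\left(G \right)} = 1 - \frac{G}{2}$ ($d{\left(G \right)} = G \left(- \frac{1}{2}\right) + 1 = - \frac{G}{2} + 1 = 1 - \frac{G}{2}$)
$I{\left(D,J \right)} = 3 J$
$S = -18$ ($S = 3 \left(-4\right) \left(1 - - \frac{1}{2}\right) = - 12 \left(1 + \frac{1}{2}\right) = \left(-12\right) \frac{3}{2} = -18$)
$t{\left(m,C \right)} = 17 + C$ ($t{\left(m,C \right)} = \left(3 \cdot 6 + C\right) - 1 = \left(18 + C\right) - 1 = 17 + C$)
$6 \left(-39\right) t{\left(8,-2 \right)} = 6 \left(-39\right) \left(17 - 2\right) = \left(-234\right) 15 = -3510$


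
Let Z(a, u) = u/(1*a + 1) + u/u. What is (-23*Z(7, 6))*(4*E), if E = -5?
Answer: 805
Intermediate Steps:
Z(a, u) = 1 + u/(1 + a) (Z(a, u) = u/(a + 1) + 1 = u/(1 + a) + 1 = 1 + u/(1 + a))
(-23*Z(7, 6))*(4*E) = (-23*(1 + 7 + 6)/(1 + 7))*(4*(-5)) = -23*14/8*(-20) = -23*7/4*(-20) = -161/4*(-20) = 805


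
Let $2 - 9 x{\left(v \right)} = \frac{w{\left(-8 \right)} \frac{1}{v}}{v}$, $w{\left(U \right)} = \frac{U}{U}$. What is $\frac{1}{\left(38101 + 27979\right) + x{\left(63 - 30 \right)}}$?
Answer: $\frac{9801}{647652257} \approx 1.5133 \cdot 10^{-5}$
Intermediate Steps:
$w{\left(U \right)} = 1$
$x{\left(v \right)} = \frac{2}{9} - \frac{1}{9 v^{2}}$ ($x{\left(v \right)} = \frac{2}{9} - \frac{1 \frac{1}{v} \frac{1}{v}}{9} = \frac{2}{9} - \frac{\frac{1}{v} \frac{1}{v}}{9} = \frac{2}{9} - \frac{1}{9 v^{2}}$)
$\frac{1}{\left(38101 + 27979\right) + x{\left(63 - 30 \right)}} = \frac{1}{\left(38101 + 27979\right) + \left(\frac{2}{9} - \frac{1}{9 \left(63 - 30\right)^{2}}\right)} = \frac{1}{66080 + \left(\frac{2}{9} - \frac{1}{9 \left(63 - 30\right)^{2}}\right)} = \frac{1}{66080 + \left(\frac{2}{9} - \frac{1}{9 \cdot 1089}\right)} = \frac{1}{66080 + \left(\frac{2}{9} - \frac{1}{9801}\right)} = \frac{1}{66080 + \frac{2177}{9801}} = \frac{1}{\frac{647652257}{9801}} = \frac{9801}{647652257}$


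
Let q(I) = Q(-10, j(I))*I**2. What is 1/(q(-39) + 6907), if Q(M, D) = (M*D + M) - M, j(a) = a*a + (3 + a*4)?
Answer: -1/20800373 ≈ -4.8076e-8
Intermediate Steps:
j(a) = 3 + a**2 + 4*a (j(a) = a**2 + (3 + 4*a) = 3 + a**2 + 4*a)
Q(M, D) = D*M (Q(M, D) = (D*M + M) - M = (M + D*M) - M = D*M)
q(I) = I**2*(-30 - 40*I - 10*I**2) (q(I) = ((3 + I**2 + 4*I)*(-10))*I**2 = (-30 - 40*I - 10*I**2)*I**2 = I**2*(-30 - 40*I - 10*I**2))
1/(q(-39) + 6907) = 1/(10*(-39)**2*(-3 - 1*(-39)**2 - 4*(-39)) + 6907) = 1/(10*1521*(-3 - 1*1521 + 156) + 6907) = 1/(10*1521*(-3 - 1521 + 156) + 6907) = 1/(10*1521*(-1368) + 6907) = 1/(-20807280 + 6907) = 1/(-20800373) = -1/20800373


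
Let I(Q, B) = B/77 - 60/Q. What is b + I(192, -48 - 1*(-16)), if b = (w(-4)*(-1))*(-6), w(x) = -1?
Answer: -8289/1232 ≈ -6.7281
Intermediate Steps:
I(Q, B) = -60/Q + B/77 (I(Q, B) = B*(1/77) - 60/Q = B/77 - 60/Q = -60/Q + B/77)
b = -6 (b = -1*(-1)*(-6) = 1*(-6) = -6)
b + I(192, -48 - 1*(-16)) = -6 + (-60/192 + (-48 - 1*(-16))/77) = -6 + (-60*1/192 + (-48 + 16)/77) = -6 + (-5/16 + (1/77)*(-32)) = -6 + (-5/16 - 32/77) = -6 - 897/1232 = -8289/1232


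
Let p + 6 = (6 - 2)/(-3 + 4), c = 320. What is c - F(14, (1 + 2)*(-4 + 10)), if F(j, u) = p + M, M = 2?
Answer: 320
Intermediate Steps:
p = -2 (p = -6 + (6 - 2)/(-3 + 4) = -6 + 4/1 = -6 + 4*1 = -6 + 4 = -2)
F(j, u) = 0 (F(j, u) = -2 + 2 = 0)
c - F(14, (1 + 2)*(-4 + 10)) = 320 - 1*0 = 320 + 0 = 320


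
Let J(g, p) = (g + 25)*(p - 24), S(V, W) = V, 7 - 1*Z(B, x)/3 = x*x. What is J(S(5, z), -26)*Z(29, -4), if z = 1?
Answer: 40500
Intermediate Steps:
Z(B, x) = 21 - 3*x² (Z(B, x) = 21 - 3*x*x = 21 - 3*x²)
J(g, p) = (-24 + p)*(25 + g) (J(g, p) = (25 + g)*(-24 + p) = (-24 + p)*(25 + g))
J(S(5, z), -26)*Z(29, -4) = (-600 - 24*5 + 25*(-26) + 5*(-26))*(21 - 3*(-4)²) = (-600 - 120 - 650 - 130)*(21 - 3*16) = -1500*(21 - 48) = -1500*(-27) = 40500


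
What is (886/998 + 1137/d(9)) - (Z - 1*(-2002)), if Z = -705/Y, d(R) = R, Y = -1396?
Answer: -3918990809/2089812 ≈ -1875.3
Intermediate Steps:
Z = 705/1396 (Z = -705/(-1396) = -705*(-1/1396) = 705/1396 ≈ 0.50501)
(886/998 + 1137/d(9)) - (Z - 1*(-2002)) = (886/998 + 1137/9) - (705/1396 - 1*(-2002)) = (886*(1/998) + 1137*(1/9)) - (705/1396 + 2002) = (443/499 + 379/3) - 1*2795497/1396 = 190450/1497 - 2795497/1396 = -3918990809/2089812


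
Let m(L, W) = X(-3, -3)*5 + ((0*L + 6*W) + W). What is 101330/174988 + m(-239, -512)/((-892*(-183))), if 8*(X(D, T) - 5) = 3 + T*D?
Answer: 7959616999/14282170584 ≈ 0.55731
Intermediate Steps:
X(D, T) = 43/8 + D*T/8 (X(D, T) = 5 + (3 + T*D)/8 = 5 + (3 + D*T)/8 = 5 + (3/8 + D*T/8) = 43/8 + D*T/8)
m(L, W) = 65/2 + 7*W (m(L, W) = (43/8 + (⅛)*(-3)*(-3))*5 + ((0*L + 6*W) + W) = (43/8 + 9/8)*5 + ((0 + 6*W) + W) = (13/2)*5 + (6*W + W) = 65/2 + 7*W)
101330/174988 + m(-239, -512)/((-892*(-183))) = 101330/174988 + (65/2 + 7*(-512))/((-892*(-183))) = 101330*(1/174988) + (65/2 - 3584)/163236 = 50665/87494 - 7103/2*1/163236 = 50665/87494 - 7103/326472 = 7959616999/14282170584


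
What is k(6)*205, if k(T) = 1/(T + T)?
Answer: 205/12 ≈ 17.083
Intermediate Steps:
k(T) = 1/(2*T)
k(6)*205 = ((½)/6)*205 = ((½)*(⅙))*205 = (1/12)*205 = 205/12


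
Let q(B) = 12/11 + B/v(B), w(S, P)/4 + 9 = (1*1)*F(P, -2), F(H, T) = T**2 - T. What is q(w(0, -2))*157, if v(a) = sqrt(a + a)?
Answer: 1884/11 + 157*I*sqrt(6) ≈ 171.27 + 384.57*I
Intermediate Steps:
v(a) = sqrt(2)*sqrt(a) (v(a) = sqrt(2*a) = sqrt(2)*sqrt(a))
w(S, P) = -12 (w(S, P) = -36 + 4*((1*1)*(-2*(-1 - 2))) = -36 + 4*(1*(-2*(-3))) = -36 + 4*(1*6) = -36 + 4*6 = -36 + 24 = -12)
q(B) = 12/11 + sqrt(2)*sqrt(B)/2 (q(B) = 12/11 + B/((sqrt(2)*sqrt(B))) = 12*(1/11) + B*(sqrt(2)/(2*sqrt(B))) = 12/11 + sqrt(2)*sqrt(B)/2)
q(w(0, -2))*157 = (12/11 + sqrt(2)*sqrt(-12)/2)*157 = (12/11 + sqrt(2)*(2*I*sqrt(3))/2)*157 = (12/11 + I*sqrt(6))*157 = 1884/11 + 157*I*sqrt(6)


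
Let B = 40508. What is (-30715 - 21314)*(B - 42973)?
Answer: 128251485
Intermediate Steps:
(-30715 - 21314)*(B - 42973) = (-30715 - 21314)*(40508 - 42973) = -52029*(-2465) = 128251485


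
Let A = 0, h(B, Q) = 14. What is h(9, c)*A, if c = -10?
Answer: 0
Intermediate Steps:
h(9, c)*A = 14*0 = 0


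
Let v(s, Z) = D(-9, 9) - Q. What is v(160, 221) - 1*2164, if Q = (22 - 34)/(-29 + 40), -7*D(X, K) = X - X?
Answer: -23792/11 ≈ -2162.9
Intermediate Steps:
D(X, K) = 0 (D(X, K) = -(X - X)/7 = -⅐*0 = 0)
Q = -12/11 ≈ -1.0909
v(s, Z) = 12/11 (v(s, Z) = 0 - 1*(-12/11) = 0 + 12/11 = 12/11)
v(160, 221) - 1*2164 = 12/11 - 1*2164 = 12/11 - 2164 = -23792/11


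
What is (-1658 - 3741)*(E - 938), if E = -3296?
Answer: 22859366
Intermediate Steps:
(-1658 - 3741)*(E - 938) = (-1658 - 3741)*(-3296 - 938) = -5399*(-4234) = 22859366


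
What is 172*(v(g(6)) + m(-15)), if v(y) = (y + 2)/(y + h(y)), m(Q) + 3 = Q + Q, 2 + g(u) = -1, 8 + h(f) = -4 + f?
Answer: -50998/9 ≈ -5666.4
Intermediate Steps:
h(f) = -12 + f (h(f) = -8 + (-4 + f) = -12 + f)
g(u) = -3 (g(u) = -2 - 1 = -3)
m(Q) = -3 + 2*Q (m(Q) = -3 + (Q + Q) = -3 + 2*Q)
v(y) = (2 + y)/(-12 + 2*y) (v(y) = (y + 2)/(y + (-12 + y)) = (2 + y)/(-12 + 2*y))
172*(v(g(6)) + m(-15)) = 172*((2 - 3)/(2*(-6 - 3)) + (-3 + 2*(-15))) = 172*((½)*(-1)/(-9) + (-3 - 30)) = 172*((½)*(-⅑)*(-1) - 33) = 172*(1/18 - 33) = 172*(-593/18) = -50998/9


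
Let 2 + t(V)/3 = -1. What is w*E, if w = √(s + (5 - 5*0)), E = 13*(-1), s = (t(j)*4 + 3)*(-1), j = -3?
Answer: -13*√38 ≈ -80.137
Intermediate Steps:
t(V) = -9 (t(V) = -6 + 3*(-1) = -6 - 3 = -9)
s = 33 (s = (-9*4 + 3)*(-1) = (-36 + 3)*(-1) = -33*(-1) = 33)
E = -13
w = √38 (w = √(33 + (5 - 5*0)) = √(33 + (5 + 0)) = √(33 + 5) = √38 ≈ 6.1644)
w*E = √38*(-13) = -13*√38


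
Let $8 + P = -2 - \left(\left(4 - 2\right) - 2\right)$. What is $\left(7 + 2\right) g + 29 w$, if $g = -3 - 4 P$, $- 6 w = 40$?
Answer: $\frac{419}{3} \approx 139.67$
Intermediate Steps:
$w = - \frac{20}{3}$ ($w = \left(- \frac{1}{6}\right) 40 = - \frac{20}{3} \approx -6.6667$)
$P = -10$ ($P = -8 - 2 = -10$)
$g = 37$ ($g = -3 - -40 = -3 + 40 = 37$)
$\left(7 + 2\right) g + 29 w = \left(7 + 2\right) 37 + 29 \left(- \frac{20}{3}\right) = 9 \cdot 37 - \frac{580}{3} = 333 - \frac{580}{3} = \frac{419}{3}$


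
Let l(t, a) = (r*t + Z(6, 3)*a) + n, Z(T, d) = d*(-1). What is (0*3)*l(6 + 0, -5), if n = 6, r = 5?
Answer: 0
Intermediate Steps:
Z(T, d) = -d
l(t, a) = 6 - 3*a + 5*t (l(t, a) = (5*t + (-1*3)*a) + 6 = (5*t - 3*a) + 6 = (-3*a + 5*t) + 6 = 6 - 3*a + 5*t)
(0*3)*l(6 + 0, -5) = (0*3)*(6 - 3*(-5) + 5*(6 + 0)) = 0*(6 + 15 + 5*6) = 0*(6 + 15 + 30) = 0*51 = 0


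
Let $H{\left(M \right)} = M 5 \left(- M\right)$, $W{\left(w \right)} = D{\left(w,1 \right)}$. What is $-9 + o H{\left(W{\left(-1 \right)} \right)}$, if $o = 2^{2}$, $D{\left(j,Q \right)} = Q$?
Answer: $-29$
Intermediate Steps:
$W{\left(w \right)} = 1$
$H{\left(M \right)} = - 5 M^{2}$ ($H{\left(M \right)} = 5 M \left(- M\right) = - 5 M^{2}$)
$o = 4$
$-9 + o H{\left(W{\left(-1 \right)} \right)} = -9 + 4 \left(- 5 \cdot 1^{2}\right) = -9 + 4 \left(\left(-5\right) 1\right) = -9 + 4 \left(-5\right) = -9 - 20 = -29$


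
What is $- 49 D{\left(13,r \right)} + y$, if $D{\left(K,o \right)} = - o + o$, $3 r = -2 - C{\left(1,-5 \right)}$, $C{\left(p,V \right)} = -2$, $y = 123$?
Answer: $123$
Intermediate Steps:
$r = 0$ ($r = \frac{-2 - -2}{3} = \frac{-2 + 2}{3} = \frac{1}{3} \cdot 0 = 0$)
$D{\left(K,o \right)} = 0$
$- 49 D{\left(13,r \right)} + y = \left(-49\right) 0 + 123 = 0 + 123 = 123$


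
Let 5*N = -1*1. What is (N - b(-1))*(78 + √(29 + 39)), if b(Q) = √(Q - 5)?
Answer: -2*(1 + 5*I*√6)*(39 + √17)/5 ≈ -17.249 - 211.26*I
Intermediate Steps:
b(Q) = √(-5 + Q)
N = -⅕ (N = (-1*1)/5 = (⅕)*(-1) = -⅕ ≈ -0.20000)
(N - b(-1))*(78 + √(29 + 39)) = (-⅕ - √(-5 - 1))*(78 + √(29 + 39)) = (-⅕ - √(-6))*(78 + √68) = (-⅕ - I*√6)*(78 + 2*√17) = (78 + 2*√17)*(-⅕ - I*√6)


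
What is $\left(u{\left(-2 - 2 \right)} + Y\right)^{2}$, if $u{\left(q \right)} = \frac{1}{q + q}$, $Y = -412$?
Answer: $\frac{10870209}{64} \approx 1.6985 \cdot 10^{5}$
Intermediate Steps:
$u{\left(q \right)} = \frac{1}{2 q}$
$\left(u{\left(-2 - 2 \right)} + Y\right)^{2} = \left(\frac{1}{2 \left(-2 - 2\right)} - 412\right)^{2} = \left(\frac{1}{2 \left(-4\right)} - 412\right)^{2} = \left(\frac{1}{2} \left(- \frac{1}{4}\right) - 412\right)^{2} = \left(- \frac{1}{8} - 412\right)^{2} = \left(- \frac{3297}{8}\right)^{2} = \frac{10870209}{64}$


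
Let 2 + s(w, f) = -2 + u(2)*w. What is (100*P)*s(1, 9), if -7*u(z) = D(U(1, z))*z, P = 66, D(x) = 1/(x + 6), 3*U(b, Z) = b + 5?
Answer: -186450/7 ≈ -26636.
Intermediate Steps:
U(b, Z) = 5/3 + b/3 (U(b, Z) = (b + 5)/3 = (5 + b)/3 = 5/3 + b/3)
D(x) = 1/(6 + x)
u(z) = -z/56 (u(z) = -z/(7*(6 + (5/3 + (⅓)*1))) = -z/(7*(6 + (5/3 + ⅓))) = -z/(7*(6 + 2)) = -z/(7*8) = -z/56)
s(w, f) = -4 - w/28 (s(w, f) = -2 + (-2 + (-1/56*2)*w) = -2 + (-2 - w/28) = -4 - w/28)
(100*P)*s(1, 9) = (100*66)*(-4 - 1/28*1) = 6600*(-4 - 1/28) = 6600*(-113/28) = -186450/7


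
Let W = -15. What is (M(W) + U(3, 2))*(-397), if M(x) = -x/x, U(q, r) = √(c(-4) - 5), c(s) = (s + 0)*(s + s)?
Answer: 397 - 1191*√3 ≈ -1665.9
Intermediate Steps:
c(s) = 2*s² (c(s) = s*(2*s) = 2*s²)
U(q, r) = 3*√3 (U(q, r) = √(2*(-4)² - 5) = √(2*16 - 5) = √(32 - 5) = √27 = 3*√3)
M(x) = -1 (M(x) = -1*1 = -1)
(M(W) + U(3, 2))*(-397) = (-1 + 3*√3)*(-397) = 397 - 1191*√3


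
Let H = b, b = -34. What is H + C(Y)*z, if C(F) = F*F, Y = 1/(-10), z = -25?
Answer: -137/4 ≈ -34.250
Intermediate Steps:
Y = -⅒ ≈ -0.10000
C(F) = F²
H = -34
H + C(Y)*z = -34 + (-⅒)²*(-25) = -34 + (1/100)*(-25) = -34 - ¼ = -137/4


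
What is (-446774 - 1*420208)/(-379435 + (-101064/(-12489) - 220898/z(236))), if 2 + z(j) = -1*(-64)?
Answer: 18647771341/8237663319 ≈ 2.2637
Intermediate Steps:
z(j) = 62 (z(j) = -2 - 1*(-64) = -2 + 64 = 62)
(-446774 - 1*420208)/(-379435 + (-101064/(-12489) - 220898/z(236))) = (-446774 - 1*420208)/(-379435 + (-101064/(-12489) - 220898/62)) = (-446774 - 420208)/(-379435 + (-101064*(-1/12489) - 220898*1/62)) = -866982/(-379435 + (33688/4163 - 110449/31)) = -866982/(-379435 - 458754859/129053) = -866982/(-49425979914/129053) = -866982*(-129053/49425979914) = 18647771341/8237663319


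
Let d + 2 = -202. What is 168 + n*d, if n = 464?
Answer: -94488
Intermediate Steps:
d = -204 (d = -2 - 202 = -204)
168 + n*d = 168 + 464*(-204) = 168 - 94656 = -94488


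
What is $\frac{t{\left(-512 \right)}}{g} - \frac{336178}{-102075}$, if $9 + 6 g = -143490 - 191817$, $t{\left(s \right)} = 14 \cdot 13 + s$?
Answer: $\frac{9410664229}{2852281725} \approx 3.2993$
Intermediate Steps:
$t{\left(s \right)} = 182 + s$
$g = -55886$ ($g = - \frac{3}{2} + \frac{-143490 - 191817}{6} = - \frac{3}{2} + \frac{1}{6} \left(-335307\right) = - \frac{3}{2} - \frac{111769}{2} = -55886$)
$\frac{t{\left(-512 \right)}}{g} - \frac{336178}{-102075} = \frac{182 - 512}{-55886} - \frac{336178}{-102075} = \left(-330\right) \left(- \frac{1}{55886}\right) - - \frac{336178}{102075} = \frac{165}{27943} + \frac{336178}{102075} = \frac{9410664229}{2852281725}$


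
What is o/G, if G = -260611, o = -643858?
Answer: 643858/260611 ≈ 2.4706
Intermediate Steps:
o/G = -643858/(-260611) = -643858*(-1/260611) = 643858/260611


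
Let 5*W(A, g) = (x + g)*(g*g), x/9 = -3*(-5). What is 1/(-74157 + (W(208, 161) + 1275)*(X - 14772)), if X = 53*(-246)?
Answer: -1/42710622099 ≈ -2.3413e-11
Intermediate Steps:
X = -13038
x = 135 (x = 9*(-3*(-5)) = 9*15 = 135)
W(A, g) = g²*(135 + g)/5 (W(A, g) = ((135 + g)*(g*g))/5 = ((135 + g)*g²)/5 = (g²*(135 + g))/5 = g²*(135 + g)/5)
1/(-74157 + (W(208, 161) + 1275)*(X - 14772)) = 1/(-74157 + ((⅕)*161²*(135 + 161) + 1275)*(-13038 - 14772)) = 1/(-74157 + ((⅕)*25921*296 + 1275)*(-27810)) = 1/(-74157 + (7672616/5 + 1275)*(-27810)) = 1/(-74157 + (7678991/5)*(-27810)) = 1/(-74157 - 42710547942) = 1/(-42710622099) = -1/42710622099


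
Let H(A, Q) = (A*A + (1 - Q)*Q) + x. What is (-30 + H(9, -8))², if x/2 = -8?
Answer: 1369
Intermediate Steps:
x = -16 (x = 2*(-8) = -16)
H(A, Q) = -16 + A² + Q*(1 - Q) (H(A, Q) = (A*A + (1 - Q)*Q) - 16 = (A² + Q*(1 - Q)) - 16 = -16 + A² + Q*(1 - Q))
(-30 + H(9, -8))² = (-30 + (-16 - 8 + 9² - 1*(-8)²))² = (-30 + (-16 - 8 + 81 - 1*64))² = (-30 + (-16 - 8 + 81 - 64))² = (-30 - 7)² = (-37)² = 1369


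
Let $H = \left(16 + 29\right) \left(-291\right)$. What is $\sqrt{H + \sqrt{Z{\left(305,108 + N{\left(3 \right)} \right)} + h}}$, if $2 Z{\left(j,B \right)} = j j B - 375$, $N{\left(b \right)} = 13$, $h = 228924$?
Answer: $\sqrt{-13095 + \sqrt{5856749}} \approx 103.32 i$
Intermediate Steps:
$H = -13095$ ($H = 45 \left(-291\right) = -13095$)
$Z{\left(j,B \right)} = - \frac{375}{2} + \frac{B j^{2}}{2}$ ($Z{\left(j,B \right)} = \frac{j j B - 375}{2} = \frac{j^{2} B - 375}{2} = \frac{B j^{2} - 375}{2} = \frac{-375 + B j^{2}}{2} = - \frac{375}{2} + \frac{B j^{2}}{2}$)
$\sqrt{H + \sqrt{Z{\left(305,108 + N{\left(3 \right)} \right)} + h}} = \sqrt{-13095 + \sqrt{\left(- \frac{375}{2} + \frac{\left(108 + 13\right) 305^{2}}{2}\right) + 228924}} = \sqrt{-13095 + \sqrt{\left(- \frac{375}{2} + \frac{1}{2} \cdot 121 \cdot 93025\right) + 228924}} = \sqrt{-13095 + \sqrt{\left(- \frac{375}{2} + \frac{11256025}{2}\right) + 228924}} = \sqrt{-13095 + \sqrt{5627825 + 228924}} = \sqrt{-13095 + \sqrt{5856749}}$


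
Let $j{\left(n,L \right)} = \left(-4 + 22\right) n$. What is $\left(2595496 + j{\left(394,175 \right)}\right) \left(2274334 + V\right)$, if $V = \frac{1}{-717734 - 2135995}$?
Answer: $\frac{16891662499384163180}{2853729} \approx 5.9192 \cdot 10^{12}$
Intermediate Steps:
$V = - \frac{1}{2853729}$ ($V = \frac{1}{-717734 - 2135995} = \frac{1}{-2853729} = - \frac{1}{2853729} \approx -3.5042 \cdot 10^{-7}$)
$j{\left(n,L \right)} = 18 n$
$\left(2595496 + j{\left(394,175 \right)}\right) \left(2274334 + V\right) = \left(2595496 + 18 \cdot 394\right) \left(2274334 - \frac{1}{2853729}\right) = \left(2595496 + 7092\right) \frac{6490332891485}{2853729} = 2602588 \cdot \frac{6490332891485}{2853729} = \frac{16891662499384163180}{2853729}$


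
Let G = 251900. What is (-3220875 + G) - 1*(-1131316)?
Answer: -1837659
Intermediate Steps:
(-3220875 + G) - 1*(-1131316) = (-3220875 + 251900) - 1*(-1131316) = -2968975 + 1131316 = -1837659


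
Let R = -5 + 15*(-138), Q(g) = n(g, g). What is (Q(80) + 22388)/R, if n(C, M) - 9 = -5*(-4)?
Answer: -22417/2075 ≈ -10.803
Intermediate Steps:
n(C, M) = 29 (n(C, M) = 9 - 5*(-4) = 9 + 20 = 29)
Q(g) = 29
R = -2075 (R = -5 - 2070 = -2075)
(Q(80) + 22388)/R = (29 + 22388)/(-2075) = 22417*(-1/2075) = -22417/2075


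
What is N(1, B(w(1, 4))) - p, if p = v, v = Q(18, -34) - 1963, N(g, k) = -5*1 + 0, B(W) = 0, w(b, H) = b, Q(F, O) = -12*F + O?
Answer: 2208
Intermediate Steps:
Q(F, O) = O - 12*F
N(g, k) = -5 (N(g, k) = -5 + 0 = -5)
v = -2213 (v = (-34 - 12*18) - 1963 = (-34 - 216) - 1963 = -250 - 1963 = -2213)
p = -2213
N(1, B(w(1, 4))) - p = -5 - 1*(-2213) = -5 + 2213 = 2208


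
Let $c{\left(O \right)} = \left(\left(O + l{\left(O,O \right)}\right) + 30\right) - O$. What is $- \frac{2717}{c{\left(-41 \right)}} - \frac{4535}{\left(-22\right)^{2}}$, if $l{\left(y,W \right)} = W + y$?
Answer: $\frac{10377}{242} \approx 42.88$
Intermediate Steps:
$c{\left(O \right)} = 30 + 2 O$ ($c{\left(O \right)} = \left(\left(O + \left(O + O\right)\right) + 30\right) - O = \left(\left(O + 2 O\right) + 30\right) - O = \left(3 O + 30\right) - O = \left(30 + 3 O\right) - O = 30 + 2 O$)
$- \frac{2717}{c{\left(-41 \right)}} - \frac{4535}{\left(-22\right)^{2}} = - \frac{2717}{30 + 2 \left(-41\right)} - \frac{4535}{\left(-22\right)^{2}} = - \frac{2717}{30 - 82} - \frac{4535}{484} = - \frac{2717}{-52} - \frac{4535}{484} = \left(-2717\right) \left(- \frac{1}{52}\right) - \frac{4535}{484} = \frac{209}{4} - \frac{4535}{484} = \frac{10377}{242}$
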